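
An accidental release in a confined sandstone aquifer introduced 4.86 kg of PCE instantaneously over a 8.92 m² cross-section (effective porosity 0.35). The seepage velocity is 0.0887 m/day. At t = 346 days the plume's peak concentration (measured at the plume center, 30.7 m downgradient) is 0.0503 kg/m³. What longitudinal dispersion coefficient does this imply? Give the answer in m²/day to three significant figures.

0.220 m²/day

At the plume center C_max = M/(n_e·A·√(4πDt)), so D = M²/(4πt·(n_e·A·C_max)²).
n_e·A·C_max = 0.35 × 8.92 × 0.0503 = 0.1570 kg/m.
D = 4.86²/(4π × 346 × 0.1570²) = 0.220 m²/day.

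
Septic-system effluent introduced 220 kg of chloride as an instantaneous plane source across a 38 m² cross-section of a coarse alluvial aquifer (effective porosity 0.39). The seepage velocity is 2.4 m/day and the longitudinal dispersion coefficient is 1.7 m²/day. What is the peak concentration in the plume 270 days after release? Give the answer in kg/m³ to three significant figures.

0.195 kg/m³

The peak of an instantaneous 1D plume sits at x = vt; there the Gaussian factor is 1 and C_max = M/(n_e·A·√(4πDt)), where n_e·A is the pore area the mass is dissolved in.
√(4πDt) = √(4π × 1.7 × 270) = 75.95 m, so C_max = 220/(0.39 × 38 × 75.95) = 0.195 kg/m³.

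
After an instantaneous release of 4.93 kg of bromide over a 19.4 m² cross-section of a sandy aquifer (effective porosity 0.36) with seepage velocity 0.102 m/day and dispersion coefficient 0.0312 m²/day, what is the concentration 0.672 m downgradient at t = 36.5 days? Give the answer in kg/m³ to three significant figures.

0.0242 kg/m³

For an instantaneous plane source, C(x,t) = M/(n_e·A·√(4πDt)) · exp(−(x−vt)²/(4Dt)), with n_e·A the pore (flow) area.
Plume center vt = 0.102 × 36.5 = 3.723 m, so the well at 0.672 m is 3.051 m upgradient of the peak.
√(4πDt) = 3.783 m, giving peak height M/(n_e·A·√(4πDt)) = 4.93/(0.36 × 19.4 × 3.783) = 0.1866 kg/m³.
(x−vt)²/(4Dt) = (-3.051)²/(4 × 0.0312 × 36.5) = 2.044; exp(−2.044) = 0.1295.
C = 0.1866 × 0.1295 = 0.0242 kg/m³.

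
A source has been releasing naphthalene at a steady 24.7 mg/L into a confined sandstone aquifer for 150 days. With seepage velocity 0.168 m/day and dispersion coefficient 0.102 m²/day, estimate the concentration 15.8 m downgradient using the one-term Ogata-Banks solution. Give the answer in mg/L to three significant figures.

23.6 mg/L

For a continuous step input, C/C₀ ≈ ½·erfc((x−vt)/(2√(Dt))).
vt = 0.168 × 150 = 25.2 m and 2√(Dt) = 2√(0.102 × 150) = 7.823 m.
Argument (x−vt)/(2√(Dt)) = (15.8 − 25.2)/7.823 = -1.202; ½·erfc(-1.202) = 0.9554.
C = 24.7 × 0.9554 = 23.6 mg/L.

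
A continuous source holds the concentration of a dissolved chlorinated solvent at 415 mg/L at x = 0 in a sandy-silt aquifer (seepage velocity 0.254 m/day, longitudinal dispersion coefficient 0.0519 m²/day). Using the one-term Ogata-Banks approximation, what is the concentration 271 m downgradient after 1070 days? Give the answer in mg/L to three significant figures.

220 mg/L

For a continuous step input, C/C₀ ≈ ½·erfc((x−vt)/(2√(Dt))).
vt = 0.254 × 1070 = 271.78 m and 2√(Dt) = 2√(0.0519 × 1070) = 14.90 m.
Argument (x−vt)/(2√(Dt)) = (271 − 271.78)/14.90 = -0.05235; ½·erfc(-0.05235) = 0.5295.
C = 415 × 0.5295 = 220 mg/L.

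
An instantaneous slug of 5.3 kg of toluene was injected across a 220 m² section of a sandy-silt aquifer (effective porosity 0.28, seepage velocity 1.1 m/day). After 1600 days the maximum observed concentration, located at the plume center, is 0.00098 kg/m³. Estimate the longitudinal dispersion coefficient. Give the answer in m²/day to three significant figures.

At the plume center C_max = M/(n_e·A·√(4πDt)), so D = M²/(4πt·(n_e·A·C_max)²).
n_e·A·C_max = 0.28 × 220 × 0.00098 = 0.06037 kg/m.
D = 5.3²/(4π × 1600 × 0.06037²) = 0.383 m²/day.

0.383 m²/day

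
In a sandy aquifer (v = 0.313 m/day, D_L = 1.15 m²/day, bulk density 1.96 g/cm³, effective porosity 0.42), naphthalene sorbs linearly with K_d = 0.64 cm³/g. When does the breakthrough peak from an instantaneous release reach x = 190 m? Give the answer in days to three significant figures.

Retardation factor R = 1 + ρ_b·K_d/n = 1 + 1.96 × 0.64/0.42 = 3.987.
Sorption retards both mechanisms: v_R = v/R = 0.07851 m/day, D_R = D/R = 0.2884 m²/day.
Peak time from v_R²t² + 2D_R t − x² = 0: t = (√(D_R² + v_R²x²) − D_R)/v_R².
√(D_R² + v_R²x²) = √(0.2884² + 0.07851² × 190²) = 14.92; v_R² = 0.006164.
t = (14.92 − 0.2884)/0.006164 = 2370 days.

2370 days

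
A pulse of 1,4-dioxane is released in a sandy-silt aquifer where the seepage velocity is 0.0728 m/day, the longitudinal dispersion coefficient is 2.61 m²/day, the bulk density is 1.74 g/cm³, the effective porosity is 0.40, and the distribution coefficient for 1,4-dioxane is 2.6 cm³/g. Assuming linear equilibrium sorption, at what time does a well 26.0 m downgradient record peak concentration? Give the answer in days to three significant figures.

Retardation factor R = 1 + ρ_b·K_d/n = 1 + 1.74 × 2.6/0.40 = 12.31.
Sorption retards both mechanisms: v_R = v/R = 0.005914 m/day, D_R = D/R = 0.2120 m²/day.
Peak time from v_R²t² + 2D_R t − x² = 0: t = (√(D_R² + v_R²x²) − D_R)/v_R².
√(D_R² + v_R²x²) = √(0.2120² + 0.005914² × 26.0²) = 0.2619; v_R² = 3.498e-05.
t = (0.2619 − 0.2120)/3.498e-05 = 1430 days.

1430 days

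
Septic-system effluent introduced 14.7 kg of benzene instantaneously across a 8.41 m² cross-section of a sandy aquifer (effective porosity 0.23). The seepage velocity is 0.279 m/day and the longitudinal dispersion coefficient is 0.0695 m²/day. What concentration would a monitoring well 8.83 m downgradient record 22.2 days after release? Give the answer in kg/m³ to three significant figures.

0.560 kg/m³

For an instantaneous plane source, C(x,t) = M/(n_e·A·√(4πDt)) · exp(−(x−vt)²/(4Dt)), with n_e·A the pore (flow) area.
Plume center vt = 0.279 × 22.2 = 6.1938 m, so the well at 8.83 m is 2.6362 m downgradient of the peak.
√(4πDt) = 4.403 m, giving peak height M/(n_e·A·√(4πDt)) = 14.7/(0.23 × 8.41 × 4.403) = 1.726 kg/m³.
(x−vt)²/(4Dt) = (2.6362)²/(4 × 0.0695 × 22.2) = 1.126; exp(−1.126) = 0.3243.
C = 1.726 × 0.3243 = 0.560 kg/m³.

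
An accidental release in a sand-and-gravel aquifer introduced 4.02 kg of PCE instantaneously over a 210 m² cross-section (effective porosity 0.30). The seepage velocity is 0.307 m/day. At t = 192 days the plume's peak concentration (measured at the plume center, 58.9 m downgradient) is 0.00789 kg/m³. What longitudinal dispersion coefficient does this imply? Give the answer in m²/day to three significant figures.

0.0271 m²/day

At the plume center C_max = M/(n_e·A·√(4πDt)), so D = M²/(4πt·(n_e·A·C_max)²).
n_e·A·C_max = 0.30 × 210 × 0.00789 = 0.4971 kg/m.
D = 4.02²/(4π × 192 × 0.4971²) = 0.0271 m²/day.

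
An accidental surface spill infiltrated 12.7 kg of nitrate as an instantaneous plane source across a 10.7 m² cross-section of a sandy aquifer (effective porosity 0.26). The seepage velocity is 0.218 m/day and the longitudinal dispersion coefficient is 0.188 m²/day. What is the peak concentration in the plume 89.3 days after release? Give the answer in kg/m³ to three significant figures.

0.314 kg/m³

The peak of an instantaneous 1D plume sits at x = vt; there the Gaussian factor is 1 and C_max = M/(n_e·A·√(4πDt)), where n_e·A is the pore area the mass is dissolved in.
√(4πDt) = √(4π × 0.188 × 89.3) = 14.52 m, so C_max = 12.7/(0.26 × 10.7 × 14.52) = 0.314 kg/m³.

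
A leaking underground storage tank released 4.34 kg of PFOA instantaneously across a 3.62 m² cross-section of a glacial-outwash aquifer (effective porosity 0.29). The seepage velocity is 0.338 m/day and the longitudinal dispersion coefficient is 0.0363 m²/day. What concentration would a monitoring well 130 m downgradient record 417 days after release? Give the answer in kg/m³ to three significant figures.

0.0414 kg/m³

For an instantaneous plane source, C(x,t) = M/(n_e·A·√(4πDt)) · exp(−(x−vt)²/(4Dt)), with n_e·A the pore (flow) area.
Plume center vt = 0.338 × 417 = 140.946 m, so the well at 130 m is 10.946 m upgradient of the peak.
√(4πDt) = 13.79 m, giving peak height M/(n_e·A·√(4πDt)) = 4.34/(0.29 × 3.62 × 13.79) = 0.2998 kg/m³.
(x−vt)²/(4Dt) = (-10.946)²/(4 × 0.0363 × 417) = 1.979; exp(−1.979) = 0.1382.
C = 0.2998 × 0.1382 = 0.0414 kg/m³.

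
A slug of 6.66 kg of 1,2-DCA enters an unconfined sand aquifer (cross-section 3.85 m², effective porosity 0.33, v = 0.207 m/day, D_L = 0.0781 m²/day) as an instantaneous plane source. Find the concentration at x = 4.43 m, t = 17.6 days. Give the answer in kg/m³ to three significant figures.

For an instantaneous plane source, C(x,t) = M/(n_e·A·√(4πDt)) · exp(−(x−vt)²/(4Dt)), with n_e·A the pore (flow) area.
Plume center vt = 0.207 × 17.6 = 3.6432 m, so the well at 4.43 m is 0.7868 m downgradient of the peak.
√(4πDt) = 4.156 m, giving peak height M/(n_e·A·√(4πDt)) = 6.66/(0.33 × 3.85 × 4.156) = 1.261 kg/m³.
(x−vt)²/(4Dt) = (0.7868)²/(4 × 0.0781 × 17.6) = 0.1126; exp(−0.1126) = 0.8935.
C = 1.261 × 0.8935 = 1.13 kg/m³.

1.13 kg/m³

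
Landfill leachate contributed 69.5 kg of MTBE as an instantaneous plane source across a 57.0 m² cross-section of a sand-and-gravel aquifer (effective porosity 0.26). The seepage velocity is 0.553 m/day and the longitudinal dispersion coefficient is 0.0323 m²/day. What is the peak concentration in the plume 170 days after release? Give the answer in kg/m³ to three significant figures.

The peak of an instantaneous 1D plume sits at x = vt; there the Gaussian factor is 1 and C_max = M/(n_e·A·√(4πDt)), where n_e·A is the pore area the mass is dissolved in.
√(4πDt) = √(4π × 0.0323 × 170) = 8.307 m, so C_max = 69.5/(0.26 × 57.0 × 8.307) = 0.565 kg/m³.

0.565 kg/m³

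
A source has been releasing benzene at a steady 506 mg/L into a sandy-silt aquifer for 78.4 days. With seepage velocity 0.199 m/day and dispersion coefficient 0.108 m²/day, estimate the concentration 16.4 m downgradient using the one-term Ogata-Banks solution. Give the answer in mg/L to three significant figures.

For a continuous step input, C/C₀ ≈ ½·erfc((x−vt)/(2√(Dt))).
vt = 0.199 × 78.4 = 15.6016 m and 2√(Dt) = 2√(0.108 × 78.4) = 5.820 m.
Argument (x−vt)/(2√(Dt)) = (16.4 − 15.6016)/5.820 = 0.1372; ½·erfc(0.1372) = 0.4231.
C = 506 × 0.4231 = 214 mg/L.

214 mg/L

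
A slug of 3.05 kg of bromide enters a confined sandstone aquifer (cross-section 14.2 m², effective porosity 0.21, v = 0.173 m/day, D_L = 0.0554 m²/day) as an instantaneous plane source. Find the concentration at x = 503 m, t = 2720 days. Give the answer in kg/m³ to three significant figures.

For an instantaneous plane source, C(x,t) = M/(n_e·A·√(4πDt)) · exp(−(x−vt)²/(4Dt)), with n_e·A the pore (flow) area.
Plume center vt = 0.173 × 2720 = 470.56 m, so the well at 503 m is 32.44 m downgradient of the peak.
√(4πDt) = 43.52 m, giving peak height M/(n_e·A·√(4πDt)) = 3.05/(0.21 × 14.2 × 43.52) = 0.02350 kg/m³.
(x−vt)²/(4Dt) = (32.44)²/(4 × 0.0554 × 2720) = 1.746; exp(−1.746) = 0.1745.
C = 0.02350 × 0.1745 = 0.00410 kg/m³.

0.00410 kg/m³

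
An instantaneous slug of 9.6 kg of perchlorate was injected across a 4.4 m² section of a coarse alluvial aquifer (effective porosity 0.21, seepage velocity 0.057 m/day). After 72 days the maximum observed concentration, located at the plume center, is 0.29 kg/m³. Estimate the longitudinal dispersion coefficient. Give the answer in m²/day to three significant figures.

At the plume center C_max = M/(n_e·A·√(4πDt)), so D = M²/(4πt·(n_e·A·C_max)²).
n_e·A·C_max = 0.21 × 4.4 × 0.29 = 0.2680 kg/m.
D = 9.6²/(4π × 72 × 0.2680²) = 1.42 m²/day.

1.42 m²/day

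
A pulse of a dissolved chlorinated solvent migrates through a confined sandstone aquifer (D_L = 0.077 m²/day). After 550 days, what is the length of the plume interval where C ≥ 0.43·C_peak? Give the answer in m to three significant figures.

23.9 m

The plume is Gaussian with σ = √(2Dt) = √(2 × 0.077 × 550) = 9.203 m.
C/C_peak = exp(−Δx²/(2σ²)) = 0.43 ⇒ Δx = σ·√(−2 ln 0.43) = 9.203 × 1.299 = 11.95 m.
Width = 2Δx = 23.9 m.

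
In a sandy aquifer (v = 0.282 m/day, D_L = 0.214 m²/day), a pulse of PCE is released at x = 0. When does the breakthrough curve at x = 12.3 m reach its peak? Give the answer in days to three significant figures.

41.0 days

For the 1D instantaneous-source solution, setting ∂C/∂t = 0 at fixed x gives v²t² + 2Dt − x² = 0, so t = (√(D² + v²x²) − D)/v².
√(D² + v²x²) = √(0.214² + 0.282² × 12.3²) = 3.475; v² = 0.079524.
t = (3.475 − 0.214)/0.079524 = 41.0 days (vs. the pure-advection estimate x/v = 43.6 d).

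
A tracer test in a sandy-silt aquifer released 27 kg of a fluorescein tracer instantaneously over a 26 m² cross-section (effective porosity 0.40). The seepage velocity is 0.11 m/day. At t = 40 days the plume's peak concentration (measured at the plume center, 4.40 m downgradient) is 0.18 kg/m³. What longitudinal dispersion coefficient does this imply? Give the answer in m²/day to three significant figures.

At the plume center C_max = M/(n_e·A·√(4πDt)), so D = M²/(4πt·(n_e·A·C_max)²).
n_e·A·C_max = 0.40 × 26 × 0.18 = 1.872 kg/m.
D = 27²/(4π × 40 × 1.872²) = 0.414 m²/day.

0.414 m²/day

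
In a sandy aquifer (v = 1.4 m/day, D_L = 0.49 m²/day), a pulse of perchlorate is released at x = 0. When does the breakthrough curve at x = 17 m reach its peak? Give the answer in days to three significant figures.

For the 1D instantaneous-source solution, setting ∂C/∂t = 0 at fixed x gives v²t² + 2Dt − x² = 0, so t = (√(D² + v²x²) − D)/v².
√(D² + v²x²) = √(0.49² + 1.4² × 17²) = 23.81; v² = 1.96.
t = (23.81 − 0.49)/1.96 = 11.9 days (vs. the pure-advection estimate x/v = 12.1 d).

11.9 days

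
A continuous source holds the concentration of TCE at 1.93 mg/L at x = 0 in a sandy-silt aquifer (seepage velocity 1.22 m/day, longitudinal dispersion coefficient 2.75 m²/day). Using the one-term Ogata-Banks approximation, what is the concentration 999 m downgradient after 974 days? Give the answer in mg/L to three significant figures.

For a continuous step input, C/C₀ ≈ ½·erfc((x−vt)/(2√(Dt))).
vt = 1.22 × 974 = 1188.28 m and 2√(Dt) = 2√(2.75 × 974) = 103.5 m.
Argument (x−vt)/(2√(Dt)) = (999 − 1188.28)/103.5 = -1.829; ½·erfc(-1.829) = 0.9952.
C = 1.93 × 0.9952 = 1.92 mg/L.

1.92 mg/L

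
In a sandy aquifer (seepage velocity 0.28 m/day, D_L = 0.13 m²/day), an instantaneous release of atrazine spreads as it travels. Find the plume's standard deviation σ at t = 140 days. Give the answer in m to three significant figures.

Dispersive spreading gives a Gaussian with σ² = 2Dt; advection only shifts the center.
σ = √(2 × 0.13 × 140) = 6.03 m.

6.03 m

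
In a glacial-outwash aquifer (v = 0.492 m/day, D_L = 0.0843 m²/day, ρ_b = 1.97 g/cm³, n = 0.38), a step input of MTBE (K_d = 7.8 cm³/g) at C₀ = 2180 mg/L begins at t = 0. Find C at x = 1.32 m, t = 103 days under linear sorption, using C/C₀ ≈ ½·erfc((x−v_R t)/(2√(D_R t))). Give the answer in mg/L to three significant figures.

960 mg/L

Retardation factor R = 1 + ρ_b·K_d/n = 1 + 1.97 × 7.8/0.38 = 41.44.
Sorption retards both mechanisms: v_R = v/R = 0.01187 m/day, D_R = D/R = 0.002034 m²/day.
v_R·t = 0.01187 × 103 = 1.22261 m; 2√(D_R t) = 0.9154 m; argument = (1.32 − 1.22261)/0.9154 = 0.1064.
C = C₀ × ½·erfc(0.1064) = 2180 × 0.4402 = 960 mg/L.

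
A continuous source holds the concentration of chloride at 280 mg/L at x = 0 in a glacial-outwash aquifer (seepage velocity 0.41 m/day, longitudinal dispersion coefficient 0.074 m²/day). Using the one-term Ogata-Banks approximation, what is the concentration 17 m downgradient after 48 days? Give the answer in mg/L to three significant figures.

For a continuous step input, C/C₀ ≈ ½·erfc((x−vt)/(2√(Dt))).
vt = 0.41 × 48 = 19.68 m and 2√(Dt) = 2√(0.074 × 48) = 3.769 m.
Argument (x−vt)/(2√(Dt)) = (17 − 19.68)/3.769 = -0.7111; ½·erfc(-0.7111) = 0.8427.
C = 280 × 0.8427 = 236 mg/L.

236 mg/L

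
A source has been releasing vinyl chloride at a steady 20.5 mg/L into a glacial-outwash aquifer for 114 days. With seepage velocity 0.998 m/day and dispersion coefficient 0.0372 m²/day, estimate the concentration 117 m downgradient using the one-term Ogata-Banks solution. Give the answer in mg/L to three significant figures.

2.74 mg/L

For a continuous step input, C/C₀ ≈ ½·erfc((x−vt)/(2√(Dt))).
vt = 0.998 × 114 = 113.772 m and 2√(Dt) = 2√(0.0372 × 114) = 4.119 m.
Argument (x−vt)/(2√(Dt)) = (117 − 113.772)/4.119 = 0.7837; ½·erfc(0.7837) = 0.1339.
C = 20.5 × 0.1339 = 2.74 mg/L.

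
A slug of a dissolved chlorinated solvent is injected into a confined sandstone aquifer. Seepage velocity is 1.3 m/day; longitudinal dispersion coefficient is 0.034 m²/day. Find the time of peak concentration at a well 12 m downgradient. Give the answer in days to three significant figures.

9.21 days

For the 1D instantaneous-source solution, setting ∂C/∂t = 0 at fixed x gives v²t² + 2Dt − x² = 0, so t = (√(D² + v²x²) − D)/v².
√(D² + v²x²) = √(0.034² + 1.3² × 12²) = 15.60; v² = 1.69.
t = (15.60 − 0.034)/1.69 = 9.21 days (vs. the pure-advection estimate x/v = 9.23 d).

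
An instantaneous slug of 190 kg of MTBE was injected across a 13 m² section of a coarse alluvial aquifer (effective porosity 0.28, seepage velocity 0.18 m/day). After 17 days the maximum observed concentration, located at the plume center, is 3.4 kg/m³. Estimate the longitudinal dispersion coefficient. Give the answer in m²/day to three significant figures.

1.10 m²/day

At the plume center C_max = M/(n_e·A·√(4πDt)), so D = M²/(4πt·(n_e·A·C_max)²).
n_e·A·C_max = 0.28 × 13 × 3.4 = 12.38 kg/m.
D = 190²/(4π × 17 × 12.38²) = 1.10 m²/day.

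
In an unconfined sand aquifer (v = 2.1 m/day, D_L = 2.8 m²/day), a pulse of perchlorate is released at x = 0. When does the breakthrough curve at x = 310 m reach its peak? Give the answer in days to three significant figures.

For the 1D instantaneous-source solution, setting ∂C/∂t = 0 at fixed x gives v²t² + 2Dt − x² = 0, so t = (√(D² + v²x²) − D)/v².
√(D² + v²x²) = √(2.8² + 2.1² × 310²) = 651.0; v² = 4.41.
t = (651.0 − 2.8)/4.41 = 147 days (vs. the pure-advection estimate x/v = 148 d).

147 days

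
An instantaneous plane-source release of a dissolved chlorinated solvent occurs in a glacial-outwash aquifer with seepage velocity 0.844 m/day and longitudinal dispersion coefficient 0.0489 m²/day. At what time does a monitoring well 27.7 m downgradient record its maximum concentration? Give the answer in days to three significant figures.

32.8 days

For the 1D instantaneous-source solution, setting ∂C/∂t = 0 at fixed x gives v²t² + 2Dt − x² = 0, so t = (√(D² + v²x²) − D)/v².
√(D² + v²x²) = √(0.0489² + 0.844² × 27.7²) = 23.38; v² = 0.712336.
t = (23.38 − 0.0489)/0.712336 = 32.8 days (vs. the pure-advection estimate x/v = 32.8 d).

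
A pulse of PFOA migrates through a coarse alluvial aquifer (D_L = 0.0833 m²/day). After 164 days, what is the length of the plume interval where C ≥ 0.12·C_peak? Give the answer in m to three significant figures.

The plume is Gaussian with σ = √(2Dt) = √(2 × 0.0833 × 164) = 5.227 m.
C/C_peak = exp(−Δx²/(2σ²)) = 0.12 ⇒ Δx = σ·√(−2 ln 0.12) = 5.227 × 2.059 = 10.76 m.
Width = 2Δx = 21.5 m.

21.5 m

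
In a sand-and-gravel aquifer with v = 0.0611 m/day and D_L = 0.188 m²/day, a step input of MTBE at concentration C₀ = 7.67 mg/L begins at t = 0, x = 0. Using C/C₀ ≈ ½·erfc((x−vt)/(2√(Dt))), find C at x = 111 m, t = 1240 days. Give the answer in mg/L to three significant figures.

For a continuous step input, C/C₀ ≈ ½·erfc((x−vt)/(2√(Dt))).
vt = 0.0611 × 1240 = 75.764 m and 2√(Dt) = 2√(0.188 × 1240) = 30.54 m.
Argument (x−vt)/(2√(Dt)) = (111 − 75.764)/30.54 = 1.154; ½·erfc(1.154) = 0.05134.
C = 7.67 × 0.05134 = 0.394 mg/L.

0.394 mg/L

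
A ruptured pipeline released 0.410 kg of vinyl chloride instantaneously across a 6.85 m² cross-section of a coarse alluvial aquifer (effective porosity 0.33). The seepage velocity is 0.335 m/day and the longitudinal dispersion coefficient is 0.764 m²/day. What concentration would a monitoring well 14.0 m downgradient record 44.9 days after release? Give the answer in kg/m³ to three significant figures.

For an instantaneous plane source, C(x,t) = M/(n_e·A·√(4πDt)) · exp(−(x−vt)²/(4Dt)), with n_e·A the pore (flow) area.
Plume center vt = 0.335 × 44.9 = 15.0415 m, so the well at 14.0 m is 1.0415 m upgradient of the peak.
√(4πDt) = 20.76 m, giving peak height M/(n_e·A·√(4πDt)) = 0.410/(0.33 × 6.85 × 20.76) = 0.008737 kg/m³.
(x−vt)²/(4Dt) = (-1.0415)²/(4 × 0.764 × 44.9) = 0.007905; exp(−0.007905) = 0.9921.
C = 0.008737 × 0.9921 = 0.00867 kg/m³.

0.00867 kg/m³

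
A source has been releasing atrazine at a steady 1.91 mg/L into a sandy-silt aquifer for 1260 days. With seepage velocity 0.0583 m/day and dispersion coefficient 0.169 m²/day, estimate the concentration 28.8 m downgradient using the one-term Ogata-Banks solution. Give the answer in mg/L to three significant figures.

For a continuous step input, C/C₀ ≈ ½·erfc((x−vt)/(2√(Dt))).
vt = 0.0583 × 1260 = 73.458 m and 2√(Dt) = 2√(0.169 × 1260) = 29.18 m.
Argument (x−vt)/(2√(Dt)) = (28.8 − 73.458)/29.18 = -1.530; ½·erfc(-1.530) = 0.9848.
C = 1.91 × 0.9848 = 1.88 mg/L.

1.88 mg/L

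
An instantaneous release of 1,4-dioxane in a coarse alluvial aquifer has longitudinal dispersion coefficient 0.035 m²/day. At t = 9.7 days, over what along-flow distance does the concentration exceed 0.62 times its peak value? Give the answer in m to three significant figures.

The plume is Gaussian with σ = √(2Dt) = √(2 × 0.035 × 9.7) = 0.8240 m.
C/C_peak = exp(−Δx²/(2σ²)) = 0.62 ⇒ Δx = σ·√(−2 ln 0.62) = 0.8240 × 0.9778 = 0.8057 m.
Width = 2Δx = 1.61 m.

1.61 m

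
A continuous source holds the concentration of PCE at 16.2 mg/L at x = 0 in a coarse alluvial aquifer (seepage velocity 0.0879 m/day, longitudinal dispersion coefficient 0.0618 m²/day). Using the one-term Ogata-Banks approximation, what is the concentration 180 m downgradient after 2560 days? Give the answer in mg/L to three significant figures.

For a continuous step input, C/C₀ ≈ ½·erfc((x−vt)/(2√(Dt))).
vt = 0.0879 × 2560 = 225.024 m and 2√(Dt) = 2√(0.0618 × 2560) = 25.16 m.
Argument (x−vt)/(2√(Dt)) = (180 − 225.024)/25.16 = -1.790; ½·erfc(-1.790) = 0.9943.
C = 16.2 × 0.9943 = 16.1 mg/L.

16.1 mg/L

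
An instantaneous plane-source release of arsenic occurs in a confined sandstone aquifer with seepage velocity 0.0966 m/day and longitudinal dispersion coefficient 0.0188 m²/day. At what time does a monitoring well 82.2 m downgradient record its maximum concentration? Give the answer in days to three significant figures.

849 days

For the 1D instantaneous-source solution, setting ∂C/∂t = 0 at fixed x gives v²t² + 2Dt − x² = 0, so t = (√(D² + v²x²) − D)/v².
√(D² + v²x²) = √(0.0188² + 0.0966² × 82.2²) = 7.941; v² = 0.00933156.
t = (7.941 − 0.0188)/0.00933156 = 849 days (vs. the pure-advection estimate x/v = 851 d).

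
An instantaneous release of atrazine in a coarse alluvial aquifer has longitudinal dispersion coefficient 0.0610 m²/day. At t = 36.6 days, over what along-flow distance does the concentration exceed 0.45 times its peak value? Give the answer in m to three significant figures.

5.34 m

The plume is Gaussian with σ = √(2Dt) = √(2 × 0.0610 × 36.6) = 2.113 m.
C/C_peak = exp(−Δx²/(2σ²)) = 0.45 ⇒ Δx = σ·√(−2 ln 0.45) = 2.113 × 1.264 = 2.671 m.
Width = 2Δx = 5.34 m.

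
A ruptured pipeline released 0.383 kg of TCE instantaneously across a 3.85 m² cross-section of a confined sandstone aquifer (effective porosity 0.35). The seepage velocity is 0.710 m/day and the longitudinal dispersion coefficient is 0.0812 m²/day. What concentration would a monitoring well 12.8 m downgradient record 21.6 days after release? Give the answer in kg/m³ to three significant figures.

For an instantaneous plane source, C(x,t) = M/(n_e·A·√(4πDt)) · exp(−(x−vt)²/(4Dt)), with n_e·A the pore (flow) area.
Plume center vt = 0.710 × 21.6 = 15.336 m, so the well at 12.8 m is 2.536 m upgradient of the peak.
√(4πDt) = 4.695 m, giving peak height M/(n_e·A·√(4πDt)) = 0.383/(0.35 × 3.85 × 4.695) = 0.06054 kg/m³.
(x−vt)²/(4Dt) = (-2.536)²/(4 × 0.0812 × 21.6) = 0.9167; exp(−0.9167) = 0.3998.
C = 0.06054 × 0.3998 = 0.0242 kg/m³.

0.0242 kg/m³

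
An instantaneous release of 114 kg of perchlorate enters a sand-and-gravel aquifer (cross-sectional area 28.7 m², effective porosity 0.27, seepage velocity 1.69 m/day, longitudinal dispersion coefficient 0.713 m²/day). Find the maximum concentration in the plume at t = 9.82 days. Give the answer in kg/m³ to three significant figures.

1.57 kg/m³

The peak of an instantaneous 1D plume sits at x = vt; there the Gaussian factor is 1 and C_max = M/(n_e·A·√(4πDt)), where n_e·A is the pore area the mass is dissolved in.
√(4πDt) = √(4π × 0.713 × 9.82) = 9.380 m, so C_max = 114/(0.27 × 28.7 × 9.380) = 1.57 kg/m³.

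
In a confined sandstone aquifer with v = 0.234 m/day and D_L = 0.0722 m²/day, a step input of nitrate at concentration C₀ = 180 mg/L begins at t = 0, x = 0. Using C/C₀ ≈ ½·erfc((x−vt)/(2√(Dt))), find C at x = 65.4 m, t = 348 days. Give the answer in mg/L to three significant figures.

For a continuous step input, C/C₀ ≈ ½·erfc((x−vt)/(2√(Dt))).
vt = 0.234 × 348 = 81.432 m and 2√(Dt) = 2√(0.0722 × 348) = 10.03 m.
Argument (x−vt)/(2√(Dt)) = (65.4 − 81.432)/10.03 = -1.598; ½·erfc(-1.598) = 0.9881.
C = 180 × 0.9881 = 178 mg/L.

178 mg/L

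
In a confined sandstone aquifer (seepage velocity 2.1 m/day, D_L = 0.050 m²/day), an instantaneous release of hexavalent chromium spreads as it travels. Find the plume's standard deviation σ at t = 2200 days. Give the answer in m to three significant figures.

Dispersive spreading gives a Gaussian with σ² = 2Dt; advection only shifts the center.
σ = √(2 × 0.050 × 2200) = 14.8 m.

14.8 m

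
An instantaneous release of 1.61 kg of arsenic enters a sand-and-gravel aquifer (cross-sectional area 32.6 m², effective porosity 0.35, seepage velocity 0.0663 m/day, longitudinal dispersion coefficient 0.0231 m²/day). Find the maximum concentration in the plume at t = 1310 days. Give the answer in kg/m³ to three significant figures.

The peak of an instantaneous 1D plume sits at x = vt; there the Gaussian factor is 1 and C_max = M/(n_e·A·√(4πDt)), where n_e·A is the pore area the mass is dissolved in.
√(4πDt) = √(4π × 0.0231 × 1310) = 19.50 m, so C_max = 1.61/(0.35 × 32.6 × 19.50) = 0.00724 kg/m³.

0.00724 kg/m³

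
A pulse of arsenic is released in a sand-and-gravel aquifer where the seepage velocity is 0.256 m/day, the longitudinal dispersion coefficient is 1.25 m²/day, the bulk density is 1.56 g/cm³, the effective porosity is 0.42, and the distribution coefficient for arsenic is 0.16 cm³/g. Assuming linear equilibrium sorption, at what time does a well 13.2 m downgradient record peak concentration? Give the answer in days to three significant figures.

57.2 days

Retardation factor R = 1 + ρ_b·K_d/n = 1 + 1.56 × 0.16/0.42 = 1.594.
Sorption retards both mechanisms: v_R = v/R = 0.1606 m/day, D_R = D/R = 0.7842 m²/day.
Peak time from v_R²t² + 2D_R t − x² = 0: t = (√(D_R² + v_R²x²) − D_R)/v_R².
√(D_R² + v_R²x²) = √(0.7842² + 0.1606² × 13.2²) = 2.260; v_R² = 0.02579.
t = (2.260 − 0.7842)/0.02579 = 57.2 days.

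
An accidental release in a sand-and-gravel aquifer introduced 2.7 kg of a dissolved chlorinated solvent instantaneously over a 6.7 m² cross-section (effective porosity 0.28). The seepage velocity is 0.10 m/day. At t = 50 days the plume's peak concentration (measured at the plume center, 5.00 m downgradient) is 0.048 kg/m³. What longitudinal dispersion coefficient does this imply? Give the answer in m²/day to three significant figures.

1.43 m²/day

At the plume center C_max = M/(n_e·A·√(4πDt)), so D = M²/(4πt·(n_e·A·C_max)²).
n_e·A·C_max = 0.28 × 6.7 × 0.048 = 0.09005 kg/m.
D = 2.7²/(4π × 50 × 0.09005²) = 1.43 m²/day.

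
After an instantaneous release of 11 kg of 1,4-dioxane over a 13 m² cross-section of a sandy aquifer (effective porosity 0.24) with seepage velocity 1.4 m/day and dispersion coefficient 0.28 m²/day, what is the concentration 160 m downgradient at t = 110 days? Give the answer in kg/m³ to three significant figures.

For an instantaneous plane source, C(x,t) = M/(n_e·A·√(4πDt)) · exp(−(x−vt)²/(4Dt)), with n_e·A the pore (flow) area.
Plume center vt = 1.4 × 110 = 154 m, so the well at 160 m is 6 m downgradient of the peak.
√(4πDt) = 19.67 m, giving peak height M/(n_e·A·√(4πDt)) = 11/(0.24 × 13 × 19.67) = 0.1792 kg/m³.
(x−vt)²/(4Dt) = (6)²/(4 × 0.28 × 110) = 0.2922; exp(−0.2922) = 0.7466.
C = 0.1792 × 0.7466 = 0.134 kg/m³.

0.134 kg/m³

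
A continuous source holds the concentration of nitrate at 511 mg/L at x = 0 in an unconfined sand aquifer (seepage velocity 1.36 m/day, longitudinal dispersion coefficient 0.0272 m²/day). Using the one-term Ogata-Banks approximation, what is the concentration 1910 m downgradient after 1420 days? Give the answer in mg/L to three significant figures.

For a continuous step input, C/C₀ ≈ ½·erfc((x−vt)/(2√(Dt))).
vt = 1.36 × 1420 = 1931.2 m and 2√(Dt) = 2√(0.0272 × 1420) = 12.43 m.
Argument (x−vt)/(2√(Dt)) = (1910 − 1931.2)/12.43 = -1.706; ½·erfc(-1.706) = 0.9921.
C = 511 × 0.9921 = 507 mg/L.

507 mg/L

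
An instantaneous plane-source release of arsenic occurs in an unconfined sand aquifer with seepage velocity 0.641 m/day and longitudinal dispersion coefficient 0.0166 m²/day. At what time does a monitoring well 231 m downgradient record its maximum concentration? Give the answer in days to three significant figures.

For the 1D instantaneous-source solution, setting ∂C/∂t = 0 at fixed x gives v²t² + 2Dt − x² = 0, so t = (√(D² + v²x²) − D)/v².
√(D² + v²x²) = √(0.0166² + 0.641² × 231²) = 148.1; v² = 0.410881.
t = (148.1 − 0.0166)/0.410881 = 360 days (vs. the pure-advection estimate x/v = 360 d).

360 days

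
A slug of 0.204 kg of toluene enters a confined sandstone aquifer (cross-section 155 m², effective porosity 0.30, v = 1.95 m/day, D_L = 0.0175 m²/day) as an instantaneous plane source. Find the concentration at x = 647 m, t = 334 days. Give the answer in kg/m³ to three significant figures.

0.000232 kg/m³

For an instantaneous plane source, C(x,t) = M/(n_e·A·√(4πDt)) · exp(−(x−vt)²/(4Dt)), with n_e·A the pore (flow) area.
Plume center vt = 1.95 × 334 = 651.3 m, so the well at 647 m is 4.3 m upgradient of the peak.
√(4πDt) = 8.570 m, giving peak height M/(n_e·A·√(4πDt)) = 0.204/(0.30 × 155 × 8.570) = 0.0005119 kg/m³.
(x−vt)²/(4Dt) = (-4.3)²/(4 × 0.0175 × 334) = 0.7908; exp(−0.7908) = 0.4535.
C = 0.0005119 × 0.4535 = 0.000232 kg/m³.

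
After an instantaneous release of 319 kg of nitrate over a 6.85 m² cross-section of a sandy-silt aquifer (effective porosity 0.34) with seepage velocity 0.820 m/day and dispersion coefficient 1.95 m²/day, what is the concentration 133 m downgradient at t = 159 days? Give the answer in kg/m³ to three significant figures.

For an instantaneous plane source, C(x,t) = M/(n_e·A·√(4πDt)) · exp(−(x−vt)²/(4Dt)), with n_e·A the pore (flow) area.
Plume center vt = 0.820 × 159 = 130.38 m, so the well at 133 m is 2.62 m downgradient of the peak.
√(4πDt) = 62.42 m, giving peak height M/(n_e·A·√(4πDt)) = 319/(0.34 × 6.85 × 62.42) = 2.194 kg/m³.
(x−vt)²/(4Dt) = (2.62)²/(4 × 1.95 × 159) = 0.005535; exp(−0.005535) = 0.9945.
C = 2.194 × 0.9945 = 2.18 kg/m³.

2.18 kg/m³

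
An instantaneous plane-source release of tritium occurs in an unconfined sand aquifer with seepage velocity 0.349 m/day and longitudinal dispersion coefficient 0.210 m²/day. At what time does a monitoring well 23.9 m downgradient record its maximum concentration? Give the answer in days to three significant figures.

For the 1D instantaneous-source solution, setting ∂C/∂t = 0 at fixed x gives v²t² + 2Dt − x² = 0, so t = (√(D² + v²x²) − D)/v².
√(D² + v²x²) = √(0.210² + 0.349² × 23.9²) = 8.344; v² = 0.121801.
t = (8.344 − 0.210)/0.121801 = 66.8 days (vs. the pure-advection estimate x/v = 68.5 d).

66.8 days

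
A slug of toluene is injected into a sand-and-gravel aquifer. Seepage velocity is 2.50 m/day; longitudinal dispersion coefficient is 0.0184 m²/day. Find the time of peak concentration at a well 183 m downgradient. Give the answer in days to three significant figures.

For the 1D instantaneous-source solution, setting ∂C/∂t = 0 at fixed x gives v²t² + 2Dt − x² = 0, so t = (√(D² + v²x²) − D)/v².
√(D² + v²x²) = √(0.0184² + 2.50² × 183²) = 457.5; v² = 6.25.
t = (457.5 − 0.0184)/6.25 = 73.2 days (vs. the pure-advection estimate x/v = 73.2 d).

73.2 days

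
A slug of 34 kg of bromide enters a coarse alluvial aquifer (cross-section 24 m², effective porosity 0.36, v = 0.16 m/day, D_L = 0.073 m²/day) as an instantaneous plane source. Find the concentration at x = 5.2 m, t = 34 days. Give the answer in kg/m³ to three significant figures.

For an instantaneous plane source, C(x,t) = M/(n_e·A·√(4πDt)) · exp(−(x−vt)²/(4Dt)), with n_e·A the pore (flow) area.
Plume center vt = 0.16 × 34 = 5.44 m, so the well at 5.2 m is 0.24 m upgradient of the peak.
√(4πDt) = 5.585 m, giving peak height M/(n_e·A·√(4πDt)) = 34/(0.36 × 24 × 5.585) = 0.7046 kg/m³.
(x−vt)²/(4Dt) = (-0.24)²/(4 × 0.073 × 34) = 0.005802; exp(−0.005802) = 0.9942.
C = 0.7046 × 0.9942 = 0.701 kg/m³.

0.701 kg/m³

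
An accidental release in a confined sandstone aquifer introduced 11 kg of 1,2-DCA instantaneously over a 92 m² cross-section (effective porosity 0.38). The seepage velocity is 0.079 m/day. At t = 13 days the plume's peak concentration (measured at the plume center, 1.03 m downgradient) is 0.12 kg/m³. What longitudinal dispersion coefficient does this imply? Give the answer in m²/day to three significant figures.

At the plume center C_max = M/(n_e·A·√(4πDt)), so D = M²/(4πt·(n_e·A·C_max)²).
n_e·A·C_max = 0.38 × 92 × 0.12 = 4.195 kg/m.
D = 11²/(4π × 13 × 4.195²) = 0.0421 m²/day.

0.0421 m²/day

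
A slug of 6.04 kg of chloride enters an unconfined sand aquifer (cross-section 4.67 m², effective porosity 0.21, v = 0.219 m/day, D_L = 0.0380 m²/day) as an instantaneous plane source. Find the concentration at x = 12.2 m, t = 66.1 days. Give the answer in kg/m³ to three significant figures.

For an instantaneous plane source, C(x,t) = M/(n_e·A·√(4πDt)) · exp(−(x−vt)²/(4Dt)), with n_e·A the pore (flow) area.
Plume center vt = 0.219 × 66.1 = 14.4759 m, so the well at 12.2 m is 2.2759 m upgradient of the peak.
√(4πDt) = 5.618 m, giving peak height M/(n_e·A·√(4πDt)) = 6.04/(0.21 × 4.67 × 5.618) = 1.096 kg/m³.
(x−vt)²/(4Dt) = (-2.2759)²/(4 × 0.0380 × 66.1) = 0.5155; exp(−0.5155) = 0.5972.
C = 1.096 × 0.5972 = 0.655 kg/m³.

0.655 kg/m³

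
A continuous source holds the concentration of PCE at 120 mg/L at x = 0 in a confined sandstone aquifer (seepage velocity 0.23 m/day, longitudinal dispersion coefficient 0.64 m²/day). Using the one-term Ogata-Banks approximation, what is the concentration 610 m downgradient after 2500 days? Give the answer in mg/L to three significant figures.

For a continuous step input, C/C₀ ≈ ½·erfc((x−vt)/(2√(Dt))).
vt = 0.23 × 2500 = 575 m and 2√(Dt) = 2√(0.64 × 2500) = 80.00 m.
Argument (x−vt)/(2√(Dt)) = (610 − 575)/80.00 = 0.4375; ½·erfc(0.4375) = 0.2681.
C = 120 × 0.2681 = 32.2 mg/L.

32.2 mg/L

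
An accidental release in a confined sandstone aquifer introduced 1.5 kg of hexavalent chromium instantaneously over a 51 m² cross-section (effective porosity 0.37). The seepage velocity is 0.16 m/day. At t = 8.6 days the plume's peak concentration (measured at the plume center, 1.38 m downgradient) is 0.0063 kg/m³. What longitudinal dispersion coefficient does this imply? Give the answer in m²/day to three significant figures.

1.47 m²/day

At the plume center C_max = M/(n_e·A·√(4πDt)), so D = M²/(4πt·(n_e·A·C_max)²).
n_e·A·C_max = 0.37 × 51 × 0.0063 = 0.1189 kg/m.
D = 1.5²/(4π × 8.6 × 0.1189²) = 1.47 m²/day.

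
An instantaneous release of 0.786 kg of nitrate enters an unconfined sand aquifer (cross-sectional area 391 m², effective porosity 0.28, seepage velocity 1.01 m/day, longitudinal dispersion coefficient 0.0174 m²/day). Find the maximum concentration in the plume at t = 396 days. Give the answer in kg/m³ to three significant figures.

The peak of an instantaneous 1D plume sits at x = vt; there the Gaussian factor is 1 and C_max = M/(n_e·A·√(4πDt)), where n_e·A is the pore area the mass is dissolved in.
√(4πDt) = √(4π × 0.0174 × 396) = 9.305 m, so C_max = 0.786/(0.28 × 391 × 9.305) = 0.000772 kg/m³.

0.000772 kg/m³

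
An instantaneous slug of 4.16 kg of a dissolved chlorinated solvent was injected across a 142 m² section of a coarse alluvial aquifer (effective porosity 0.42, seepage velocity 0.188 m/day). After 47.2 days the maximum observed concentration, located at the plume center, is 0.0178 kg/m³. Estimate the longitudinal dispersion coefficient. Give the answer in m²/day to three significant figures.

At the plume center C_max = M/(n_e·A·√(4πDt)), so D = M²/(4πt·(n_e·A·C_max)²).
n_e·A·C_max = 0.42 × 142 × 0.0178 = 1.062 kg/m.
D = 4.16²/(4π × 47.2 × 1.062²) = 0.0259 m²/day.

0.0259 m²/day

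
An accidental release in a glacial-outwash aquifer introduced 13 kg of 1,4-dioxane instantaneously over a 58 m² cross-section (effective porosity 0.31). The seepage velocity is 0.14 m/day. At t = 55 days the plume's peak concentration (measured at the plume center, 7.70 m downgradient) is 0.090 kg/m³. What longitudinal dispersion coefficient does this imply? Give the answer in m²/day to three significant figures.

At the plume center C_max = M/(n_e·A·√(4πDt)), so D = M²/(4πt·(n_e·A·C_max)²).
n_e·A·C_max = 0.31 × 58 × 0.090 = 1.618 kg/m.
D = 13²/(4π × 55 × 1.618²) = 0.0934 m²/day.

0.0934 m²/day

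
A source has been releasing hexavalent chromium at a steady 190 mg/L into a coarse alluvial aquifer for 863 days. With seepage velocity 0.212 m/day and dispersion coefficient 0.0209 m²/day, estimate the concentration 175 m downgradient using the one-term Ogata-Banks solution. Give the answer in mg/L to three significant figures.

For a continuous step input, C/C₀ ≈ ½·erfc((x−vt)/(2√(Dt))).
vt = 0.212 × 863 = 182.956 m and 2√(Dt) = 2√(0.0209 × 863) = 8.494 m.
Argument (x−vt)/(2√(Dt)) = (175 − 182.956)/8.494 = -0.9367; ½·erfc(-0.9367) = 0.9074.
C = 190 × 0.9074 = 172 mg/L.

172 mg/L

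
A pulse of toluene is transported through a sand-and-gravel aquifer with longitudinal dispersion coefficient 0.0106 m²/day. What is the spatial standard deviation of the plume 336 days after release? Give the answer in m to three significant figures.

2.67 m

Dispersive spreading gives a Gaussian with σ² = 2Dt; advection only shifts the center.
σ = √(2 × 0.0106 × 336) = 2.67 m.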